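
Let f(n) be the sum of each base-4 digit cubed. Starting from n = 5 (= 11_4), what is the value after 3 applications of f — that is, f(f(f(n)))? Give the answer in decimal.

5 = (1,1)_4 → 2
2 = (2)_4 → 8
8 = (2,0)_4 → 8

8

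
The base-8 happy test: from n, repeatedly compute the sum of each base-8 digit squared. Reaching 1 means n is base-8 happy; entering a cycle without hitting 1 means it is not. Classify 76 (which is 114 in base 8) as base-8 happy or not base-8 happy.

76 = (1,1,4)_8 → 1² + 1² + 4² = 18
18 = (2,2)_8 → 2² + 2² = 8
8 = (1,0)_8 → 1² + 0² = 1  — reached 1.

base-8 happy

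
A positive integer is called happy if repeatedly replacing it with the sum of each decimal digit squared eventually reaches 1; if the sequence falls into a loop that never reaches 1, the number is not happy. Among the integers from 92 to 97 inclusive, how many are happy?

92: 92 → 85 → 89 → 145 → 42 → 20 → 4 → 16 → 37 → 58 → 89  — not happy
93: 93 → 90 → 81 → 65 → 61 → 37 → 58 → 89 → 145 → 42 → 20 → 4 → 16 → 37  — not happy
94: 94 → 97 → 130 → 10 → 1  — happy
95: 95 → 106 → 37 → 58 → 89 → 145 → 42 → 20 → 4 → 16 → 37  — not happy
96: 96 → 117 → 51 → 26 → 40 → 16 → 37 → 58 → 89 → 145 → 42 → 20 → 4 → 16  — not happy
97: 97 → 130 → 10 → 1  — happy
happy: 94, 97

2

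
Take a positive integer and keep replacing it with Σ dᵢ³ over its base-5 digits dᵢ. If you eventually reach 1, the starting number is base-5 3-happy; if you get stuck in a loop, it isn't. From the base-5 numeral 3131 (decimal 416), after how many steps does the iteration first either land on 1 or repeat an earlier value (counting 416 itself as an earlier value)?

5

416 = (3,1,3,1)_5 → 3³ + 1³ + 3³ + 1³ = 27 + 1 + 27 + 1 = 56
56 = (2,1,1)_5 → 2³ + 1³ + 1³ = 8 + 1 + 1 = 10
10 = (2,0)_5 → 2³ + 0³ = 8 + 0 = 8
8 = (1,3)_5 → 1³ + 3³ = 1 + 27 = 28
28 = (1,0,3)_5 → 1³ + 0³ + 3³ = 1 + 0 + 27 = 28  — 28 repeats.
That took 5 steps.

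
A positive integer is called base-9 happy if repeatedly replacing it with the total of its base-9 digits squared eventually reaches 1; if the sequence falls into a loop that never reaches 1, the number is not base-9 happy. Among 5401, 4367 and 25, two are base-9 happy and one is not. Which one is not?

5401: 5401 → 95 → 27 → 9 → 1  — reaches 1 (base-9 happy)
4367: 4367 → 157 → 81 → 1  — reaches 1 (base-9 happy)
25: 25 → 53 → 89 → 65 → 53  — repeats 53 (not base-9 happy)

25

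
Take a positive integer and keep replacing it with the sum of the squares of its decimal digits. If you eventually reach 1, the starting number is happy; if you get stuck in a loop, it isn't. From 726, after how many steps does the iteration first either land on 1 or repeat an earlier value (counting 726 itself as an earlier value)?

9

726 → 7² + 2² + 6² = 49 + 4 + 36 = 89
89 → 8² + 9² = 64 + 81 = 145
145 → 1² + 4² + 5² = 1 + 16 + 25 = 42
42 → 4² + 2² = 16 + 4 = 20
20 → 2² + 0² = 4 + 0 = 4
4 → 4² = 16
16 → 1² + 6² = 1 + 36 = 37
37 → 3² + 7² = 9 + 49 = 58
58 → 5² + 8² = 25 + 64 = 89  — 89 repeats.
That took 9 steps.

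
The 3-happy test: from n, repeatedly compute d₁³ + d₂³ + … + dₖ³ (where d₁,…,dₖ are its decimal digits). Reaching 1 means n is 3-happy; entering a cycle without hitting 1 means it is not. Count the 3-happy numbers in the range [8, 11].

8: 8 → 512 → 134 → 92 → 737 → 713 → 371 → 371  — not 3-happy
9: 9 → 729 → 1080 → 513 → 153 → 153  — not 3-happy
10: 10 → 1  — 3-happy
11: 11 → 2 → 8 → 512 → 134 → 92 → 737 → 713 → 371 → 371  — not 3-happy
3-happy: 10

1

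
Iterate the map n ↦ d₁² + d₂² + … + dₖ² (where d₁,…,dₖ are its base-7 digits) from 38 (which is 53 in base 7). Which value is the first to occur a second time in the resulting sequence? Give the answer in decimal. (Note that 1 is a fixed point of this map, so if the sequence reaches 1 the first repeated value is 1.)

10

38 = (5,3)_7 → 34
34 = (4,6)_7 → 52
52 = (1,0,3)_7 → 10
10 = (1,3)_7 → 10  — 10 already appeared earlier.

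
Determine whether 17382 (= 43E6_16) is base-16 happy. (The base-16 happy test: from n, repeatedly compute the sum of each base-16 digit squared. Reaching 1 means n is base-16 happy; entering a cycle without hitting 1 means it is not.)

base-16 happy

17382 = (4,3,14,6)_16 → 257
257 = (1,0,1)_16 → 2
2 = (2)_16 → 4
4 = (4)_16 → 16
16 = (1,0)_16 → 1  — reached 1.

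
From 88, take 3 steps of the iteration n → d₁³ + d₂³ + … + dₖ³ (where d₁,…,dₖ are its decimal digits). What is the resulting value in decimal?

370

88 → 8³ + 8³ = 512 + 512 = 1024
1024 → 1³ + 0³ + 2³ + 4³ = 1 + 0 + 8 + 64 = 73
73 → 7³ + 3³ = 343 + 27 = 370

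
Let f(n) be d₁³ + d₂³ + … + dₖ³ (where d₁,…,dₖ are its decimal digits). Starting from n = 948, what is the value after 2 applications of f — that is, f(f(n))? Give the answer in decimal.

153

948 → 1305
1305 → 153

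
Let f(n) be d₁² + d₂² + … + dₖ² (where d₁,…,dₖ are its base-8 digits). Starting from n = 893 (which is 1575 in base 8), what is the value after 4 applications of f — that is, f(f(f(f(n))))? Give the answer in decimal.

893 = (1,5,7,5)_8 → 1² + 5² + 7² + 5² = 100
100 = (1,4,4)_8 → 1² + 4² + 4² = 33
33 = (4,1)_8 → 4² + 1² = 17
17 = (2,1)_8 → 2² + 1² = 5

5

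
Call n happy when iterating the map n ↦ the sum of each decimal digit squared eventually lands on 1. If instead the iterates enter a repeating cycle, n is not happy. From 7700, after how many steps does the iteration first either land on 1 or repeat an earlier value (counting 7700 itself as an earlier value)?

10

7700 → 7² + 7² + 0² + 0² = 49 + 49 + 0 + 0 = 98
98 → 9² + 8² = 81 + 64 = 145
145 → 1² + 4² + 5² = 1 + 16 + 25 = 42
42 → 4² + 2² = 16 + 4 = 20
20 → 2² + 0² = 4 + 0 = 4
4 → 4² = 16
16 → 1² + 6² = 1 + 36 = 37
37 → 3² + 7² = 9 + 49 = 58
58 → 5² + 8² = 25 + 64 = 89
89 → 8² + 9² = 64 + 81 = 145  — 145 repeats.
That took 10 steps.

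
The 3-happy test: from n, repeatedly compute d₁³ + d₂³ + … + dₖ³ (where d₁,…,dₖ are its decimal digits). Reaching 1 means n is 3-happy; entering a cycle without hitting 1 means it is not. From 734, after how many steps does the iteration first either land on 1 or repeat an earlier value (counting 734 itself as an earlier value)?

734 → 434
434 → 155
155 → 251
251 → 134
134 → 92
92 → 737
737 → 713
713 → 371
371 → 371  — 371 repeats.
That took 9 steps.

9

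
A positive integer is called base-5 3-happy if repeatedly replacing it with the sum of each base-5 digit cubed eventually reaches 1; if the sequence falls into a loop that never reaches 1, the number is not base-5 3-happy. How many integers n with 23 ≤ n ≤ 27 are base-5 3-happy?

1

23: 23 → 91 → 55 → 9 → 65 → 35 → 9  — not base-5 3-happy
24: 24 → 128 → 28 → 28  — not base-5 3-happy
25: 25 → 1  — base-5 3-happy
26: 26 → 2 → 8 → 28 → 28  — not base-5 3-happy
27: 27 → 9 → 65 → 35 → 9  — not base-5 3-happy
base-5 3-happy: 25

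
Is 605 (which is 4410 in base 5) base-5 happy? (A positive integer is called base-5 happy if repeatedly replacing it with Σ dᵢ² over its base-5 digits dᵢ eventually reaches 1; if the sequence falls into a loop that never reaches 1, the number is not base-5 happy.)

base-5 happy

605 = (4,4,1,0)_5 → 4² + 4² + 1² + 0² = 16 + 16 + 1 + 0 = 33
33 = (1,1,3)_5 → 1² + 1² + 3² = 1 + 1 + 9 = 11
11 = (2,1)_5 → 2² + 1² = 4 + 1 = 5
5 = (1,0)_5 → 1² + 0² = 1 + 0 = 1  — reached 1.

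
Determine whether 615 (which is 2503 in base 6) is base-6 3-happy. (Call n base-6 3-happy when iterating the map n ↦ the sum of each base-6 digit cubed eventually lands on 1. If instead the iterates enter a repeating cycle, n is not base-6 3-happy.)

615 = (2,5,0,3)_6 → 2³ + 5³ + 0³ + 3³ = 160
160 = (4,2,4)_6 → 4³ + 2³ + 4³ = 136
136 = (3,4,4)_6 → 3³ + 4³ + 4³ = 155
155 = (4,1,5)_6 → 4³ + 1³ + 5³ = 190
190 = (5,1,4)_6 → 5³ + 1³ + 4³ = 190  — 190 already seen; the sequence cycles without reaching 1.

not base-6 3-happy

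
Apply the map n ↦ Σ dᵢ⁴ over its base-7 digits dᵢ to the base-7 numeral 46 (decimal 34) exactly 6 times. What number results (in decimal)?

34 = (4,6)_7 → 4⁴ + 6⁴ = 1552
1552 = (4,3,4,5)_7 → 4⁴ + 3⁴ + 4⁴ + 5⁴ = 1218
1218 = (3,3,6,0)_7 → 3⁴ + 3⁴ + 6⁴ + 0⁴ = 1458
1458 = (4,1,5,2)_7 → 4⁴ + 1⁴ + 5⁴ + 2⁴ = 898
898 = (2,4,2,2)_7 → 2⁴ + 4⁴ + 2⁴ + 2⁴ = 304
304 = (6,1,3)_7 → 6⁴ + 1⁴ + 3⁴ = 1378

1378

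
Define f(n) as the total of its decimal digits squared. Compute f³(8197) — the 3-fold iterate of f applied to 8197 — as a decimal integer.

50

8197 → 8² + 1² + 9² + 7² = 195
195 → 1² + 9² + 5² = 107
107 → 1² + 0² + 7² = 50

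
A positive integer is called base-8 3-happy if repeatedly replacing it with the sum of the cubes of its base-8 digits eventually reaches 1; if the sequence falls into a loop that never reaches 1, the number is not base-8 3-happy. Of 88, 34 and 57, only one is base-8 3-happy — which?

34

88: 88 → 28 → 91 → 55 → 559 → 469 → 476 → 434 → 440 → 559  — repeats 559 (not base-8 3-happy)
34: 34 → 72 → 2 → 8 → 1  — reaches 1 (base-8 3-happy)
57: 57 → 344 → 152 → 35 → 91 → 55 → 559 → 469 → 476 → 434 → 440 → 559  — repeats 559 (not base-8 3-happy)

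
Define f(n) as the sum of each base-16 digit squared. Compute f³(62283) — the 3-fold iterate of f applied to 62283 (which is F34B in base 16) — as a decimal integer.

130

62283 = (15,3,4,11)_16 → 371
371 = (1,7,3)_16 → 59
59 = (3,11)_16 → 130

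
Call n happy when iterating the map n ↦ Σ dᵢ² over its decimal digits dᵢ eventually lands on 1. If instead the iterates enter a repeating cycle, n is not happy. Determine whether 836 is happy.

836 → 8² + 3² + 6² = 64 + 9 + 36 = 109
109 → 1² + 0² + 9² = 1 + 0 + 81 = 82
82 → 8² + 2² = 64 + 4 = 68
68 → 6² + 8² = 36 + 64 = 100
100 → 1² + 0² + 0² = 1 + 0 + 0 = 1  — reached 1.

happy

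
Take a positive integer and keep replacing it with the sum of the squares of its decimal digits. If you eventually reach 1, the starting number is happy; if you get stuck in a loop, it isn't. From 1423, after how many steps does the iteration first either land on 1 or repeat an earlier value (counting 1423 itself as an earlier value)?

1423 → 1² + 4² + 2² + 3² = 1 + 16 + 4 + 9 = 30
30 → 3² + 0² = 9 + 0 = 9
9 → 9² = 81
81 → 8² + 1² = 64 + 1 = 65
65 → 6² + 5² = 36 + 25 = 61
61 → 6² + 1² = 36 + 1 = 37
37 → 3² + 7² = 9 + 49 = 58
58 → 5² + 8² = 25 + 64 = 89
89 → 8² + 9² = 64 + 81 = 145
145 → 1² + 4² + 5² = 1 + 16 + 25 = 42
42 → 4² + 2² = 16 + 4 = 20
20 → 2² + 0² = 4 + 0 = 4
4 → 4² = 16
16 → 1² + 6² = 1 + 36 = 37  — 37 repeats.
That took 14 steps.

14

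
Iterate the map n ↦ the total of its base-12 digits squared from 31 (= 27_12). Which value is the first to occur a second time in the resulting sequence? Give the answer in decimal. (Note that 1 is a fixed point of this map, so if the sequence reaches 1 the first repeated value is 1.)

31 = (2,7)_12 → 2² + 7² = 53
53 = (4,5)_12 → 4² + 5² = 41
41 = (3,5)_12 → 3² + 5² = 34
34 = (2,10)_12 → 2² + 10² = 104
104 = (8,8)_12 → 8² + 8² = 128
128 = (10,8)_12 → 10² + 8² = 164
164 = (1,1,8)_12 → 1² + 1² + 8² = 66
66 = (5,6)_12 → 5² + 6² = 61
61 = (5,1)_12 → 5² + 1² = 26
26 = (2,2)_12 → 2² + 2² = 8
8 = (8)_12 → 8² = 64
64 = (5,4)_12 → 5² + 4² = 41  — 41 already appeared earlier.

41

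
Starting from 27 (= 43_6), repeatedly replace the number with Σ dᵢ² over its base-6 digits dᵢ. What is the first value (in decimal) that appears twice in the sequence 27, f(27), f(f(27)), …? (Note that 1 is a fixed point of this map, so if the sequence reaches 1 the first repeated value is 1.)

25

27 = (4,3)_6 → 4² + 3² = 16 + 9 = 25
25 = (4,1)_6 → 4² + 1² = 16 + 1 = 17
17 = (2,5)_6 → 2² + 5² = 4 + 25 = 29
29 = (4,5)_6 → 4² + 5² = 16 + 25 = 41
41 = (1,0,5)_6 → 1² + 0² + 5² = 1 + 0 + 25 = 26
26 = (4,2)_6 → 4² + 2² = 16 + 4 = 20
20 = (3,2)_6 → 3² + 2² = 9 + 4 = 13
13 = (2,1)_6 → 2² + 1² = 4 + 1 = 5
5 = (5)_6 → 5² = 25  — 25 already appeared earlier.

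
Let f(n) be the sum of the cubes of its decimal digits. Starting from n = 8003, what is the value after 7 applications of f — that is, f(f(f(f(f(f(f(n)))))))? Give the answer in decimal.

713

8003 → 8³ + 0³ + 0³ + 3³ = 512 + 0 + 0 + 27 = 539
539 → 5³ + 3³ + 9³ = 125 + 27 + 729 = 881
881 → 8³ + 8³ + 1³ = 512 + 512 + 1 = 1025
1025 → 1³ + 0³ + 2³ + 5³ = 1 + 0 + 8 + 125 = 134
134 → 1³ + 3³ + 4³ = 1 + 27 + 64 = 92
92 → 9³ + 2³ = 729 + 8 = 737
737 → 7³ + 3³ + 7³ = 343 + 27 + 343 = 713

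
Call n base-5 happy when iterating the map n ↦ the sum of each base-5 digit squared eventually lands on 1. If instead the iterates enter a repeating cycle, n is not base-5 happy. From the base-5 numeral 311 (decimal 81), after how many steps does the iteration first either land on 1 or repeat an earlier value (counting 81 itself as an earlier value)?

3

81 = (3,1,1)_5 → 3² + 1² + 1² = 11
11 = (2,1)_5 → 2² + 1² = 5
5 = (1,0)_5 → 1² + 0² = 1  — reached 1.
That took 3 steps.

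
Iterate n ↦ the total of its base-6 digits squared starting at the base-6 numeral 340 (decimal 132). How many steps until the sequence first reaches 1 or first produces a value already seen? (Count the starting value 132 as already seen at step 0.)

9

132 = (3,4,0)_6 → 3² + 4² + 0² = 25
25 = (4,1)_6 → 4² + 1² = 17
17 = (2,5)_6 → 2² + 5² = 29
29 = (4,5)_6 → 4² + 5² = 41
41 = (1,0,5)_6 → 1² + 0² + 5² = 26
26 = (4,2)_6 → 4² + 2² = 20
20 = (3,2)_6 → 3² + 2² = 13
13 = (2,1)_6 → 2² + 1² = 5
5 = (5)_6 → 5² = 25  — 25 repeats.
That took 9 steps.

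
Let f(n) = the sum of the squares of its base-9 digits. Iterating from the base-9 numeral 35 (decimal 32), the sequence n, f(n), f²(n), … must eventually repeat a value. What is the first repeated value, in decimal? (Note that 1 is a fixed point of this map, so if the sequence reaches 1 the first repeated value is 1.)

74

32 = (3,5)_9 → 3² + 5² = 34
34 = (3,7)_9 → 3² + 7² = 58
58 = (6,4)_9 → 6² + 4² = 52
52 = (5,7)_9 → 5² + 7² = 74
74 = (8,2)_9 → 8² + 2² = 68
68 = (7,5)_9 → 7² + 5² = 74  — 74 already appeared earlier.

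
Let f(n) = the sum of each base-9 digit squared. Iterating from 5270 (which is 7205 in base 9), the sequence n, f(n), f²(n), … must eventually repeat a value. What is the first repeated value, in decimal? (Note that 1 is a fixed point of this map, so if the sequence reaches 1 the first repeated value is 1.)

50

5270 = (7,2,0,5)_9 → 7² + 2² + 0² + 5² = 78
78 = (8,6)_9 → 8² + 6² = 100
100 = (1,2,1)_9 → 1² + 2² + 1² = 6
6 = (6)_9 → 6² = 36
36 = (4,0)_9 → 4² + 0² = 16
16 = (1,7)_9 → 1² + 7² = 50
50 = (5,5)_9 → 5² + 5² = 50  — 50 already appeared earlier.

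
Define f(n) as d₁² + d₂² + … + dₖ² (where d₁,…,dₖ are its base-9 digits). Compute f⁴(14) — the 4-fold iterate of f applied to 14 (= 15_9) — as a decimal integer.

14 = (1,5)_9 → 1² + 5² = 1 + 25 = 26
26 = (2,8)_9 → 2² + 8² = 4 + 64 = 68
68 = (7,5)_9 → 7² + 5² = 49 + 25 = 74
74 = (8,2)_9 → 8² + 2² = 64 + 4 = 68

68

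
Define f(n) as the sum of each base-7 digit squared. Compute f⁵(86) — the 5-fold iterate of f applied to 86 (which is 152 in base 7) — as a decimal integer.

2

86 = (1,5,2)_7 → 1² + 5² + 2² = 1 + 25 + 4 = 30
30 = (4,2)_7 → 4² + 2² = 16 + 4 = 20
20 = (2,6)_7 → 2² + 6² = 4 + 36 = 40
40 = (5,5)_7 → 5² + 5² = 25 + 25 = 50
50 = (1,0,1)_7 → 1² + 0² + 1² = 1 + 0 + 1 = 2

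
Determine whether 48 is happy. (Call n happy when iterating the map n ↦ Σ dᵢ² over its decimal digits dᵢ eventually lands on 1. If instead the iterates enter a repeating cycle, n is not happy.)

not happy

48 → 4² + 8² = 16 + 64 = 80
80 → 8² + 0² = 64 + 0 = 64
64 → 6² + 4² = 36 + 16 = 52
52 → 5² + 2² = 25 + 4 = 29
29 → 2² + 9² = 4 + 81 = 85
85 → 8² + 5² = 64 + 25 = 89
89 → 8² + 9² = 64 + 81 = 145
145 → 1² + 4² + 5² = 1 + 16 + 25 = 42
42 → 4² + 2² = 16 + 4 = 20
20 → 2² + 0² = 4 + 0 = 4
4 → 4² = 16
16 → 1² + 6² = 1 + 36 = 37
37 → 3² + 7² = 9 + 49 = 58
58 → 5² + 8² = 25 + 64 = 89  — 89 already seen; the sequence cycles without reaching 1.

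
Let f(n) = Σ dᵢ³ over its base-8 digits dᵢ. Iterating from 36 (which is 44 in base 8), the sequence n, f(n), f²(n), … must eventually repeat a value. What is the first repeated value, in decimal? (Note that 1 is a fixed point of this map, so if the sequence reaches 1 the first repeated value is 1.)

1

36 = (4,4)_8 → 128
128 = (2,0,0)_8 → 8
8 = (1,0)_8 → 1  — reached the fixed point 1.
1 → 1, so 1 is the first repeated value.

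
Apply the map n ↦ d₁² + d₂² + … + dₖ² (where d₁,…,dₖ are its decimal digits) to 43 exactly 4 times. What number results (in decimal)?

89

43 → 4² + 3² = 16 + 9 = 25
25 → 2² + 5² = 4 + 25 = 29
29 → 2² + 9² = 4 + 81 = 85
85 → 8² + 5² = 64 + 25 = 89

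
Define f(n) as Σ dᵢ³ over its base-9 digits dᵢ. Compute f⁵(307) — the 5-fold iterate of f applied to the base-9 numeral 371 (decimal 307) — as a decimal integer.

307 = (3,7,1)_9 → 3³ + 7³ + 1³ = 371
371 = (4,5,2)_9 → 4³ + 5³ + 2³ = 197
197 = (2,3,8)_9 → 2³ + 3³ + 8³ = 547
547 = (6,6,7)_9 → 6³ + 6³ + 7³ = 775
775 = (1,0,5,1)_9 → 1³ + 0³ + 5³ + 1³ = 127

127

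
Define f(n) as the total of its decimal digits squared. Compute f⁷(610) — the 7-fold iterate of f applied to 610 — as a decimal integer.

4

610 → 6² + 1² + 0² = 36 + 1 + 0 = 37
37 → 3² + 7² = 9 + 49 = 58
58 → 5² + 8² = 25 + 64 = 89
89 → 8² + 9² = 64 + 81 = 145
145 → 1² + 4² + 5² = 1 + 16 + 25 = 42
42 → 4² + 2² = 16 + 4 = 20
20 → 2² + 0² = 4 + 0 = 4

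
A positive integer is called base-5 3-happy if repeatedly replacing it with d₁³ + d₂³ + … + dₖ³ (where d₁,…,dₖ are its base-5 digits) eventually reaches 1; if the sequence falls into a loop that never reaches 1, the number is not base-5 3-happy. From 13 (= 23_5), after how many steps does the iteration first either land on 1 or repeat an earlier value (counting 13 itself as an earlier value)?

4

13 = (2,3)_5 → 2³ + 3³ = 35
35 = (1,2,0)_5 → 1³ + 2³ + 0³ = 9
9 = (1,4)_5 → 1³ + 4³ = 65
65 = (2,3,0)_5 → 2³ + 3³ + 0³ = 35  — 35 repeats.
That took 4 steps.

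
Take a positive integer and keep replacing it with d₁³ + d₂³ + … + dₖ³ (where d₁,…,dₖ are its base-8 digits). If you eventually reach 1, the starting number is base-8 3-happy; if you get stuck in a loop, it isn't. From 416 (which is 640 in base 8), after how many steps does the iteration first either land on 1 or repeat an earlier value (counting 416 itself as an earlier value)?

416 = (6,4,0)_8 → 6³ + 4³ + 0³ = 216 + 64 + 0 = 280
280 = (4,3,0)_8 → 4³ + 3³ + 0³ = 64 + 27 + 0 = 91
91 = (1,3,3)_8 → 1³ + 3³ + 3³ = 1 + 27 + 27 = 55
55 = (6,7)_8 → 6³ + 7³ = 216 + 343 = 559
559 = (1,0,5,7)_8 → 1³ + 0³ + 5³ + 7³ = 1 + 0 + 125 + 343 = 469
469 = (7,2,5)_8 → 7³ + 2³ + 5³ = 343 + 8 + 125 = 476
476 = (7,3,4)_8 → 7³ + 3³ + 4³ = 343 + 27 + 64 = 434
434 = (6,6,2)_8 → 6³ + 6³ + 2³ = 216 + 216 + 8 = 440
440 = (6,7,0)_8 → 6³ + 7³ + 0³ = 216 + 343 + 0 = 559  — 559 repeats.
That took 9 steps.

9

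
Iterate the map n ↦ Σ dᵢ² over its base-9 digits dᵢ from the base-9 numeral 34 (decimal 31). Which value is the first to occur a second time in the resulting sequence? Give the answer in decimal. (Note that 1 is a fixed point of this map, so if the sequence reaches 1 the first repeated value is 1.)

53

31 = (3,4)_9 → 3² + 4² = 25
25 = (2,7)_9 → 2² + 7² = 53
53 = (5,8)_9 → 5² + 8² = 89
89 = (1,0,8)_9 → 1² + 0² + 8² = 65
65 = (7,2)_9 → 7² + 2² = 53  — 53 already appeared earlier.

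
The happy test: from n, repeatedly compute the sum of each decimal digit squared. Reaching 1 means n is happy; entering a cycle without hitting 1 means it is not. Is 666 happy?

not happy

666 → 6² + 6² + 6² = 108
108 → 1² + 0² + 8² = 65
65 → 6² + 5² = 61
61 → 6² + 1² = 37
37 → 3² + 7² = 58
58 → 5² + 8² = 89
89 → 8² + 9² = 145
145 → 1² + 4² + 5² = 42
42 → 4² + 2² = 20
20 → 2² + 0² = 4
4 → 4² = 16
16 → 1² + 6² = 37  — 37 already seen; the sequence cycles without reaching 1.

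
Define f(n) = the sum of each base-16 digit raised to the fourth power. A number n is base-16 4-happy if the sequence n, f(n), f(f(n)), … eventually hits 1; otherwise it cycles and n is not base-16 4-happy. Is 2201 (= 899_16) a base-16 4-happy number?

base-16 4-happy

2201 = (8,9,9)_16 → 8⁴ + 9⁴ + 9⁴ = 17218
17218 = (4,3,4,2)_16 → 4⁴ + 3⁴ + 4⁴ + 2⁴ = 609
609 = (2,6,1)_16 → 2⁴ + 6⁴ + 1⁴ = 1313
1313 = (5,2,1)_16 → 5⁴ + 2⁴ + 1⁴ = 642
642 = (2,8,2)_16 → 2⁴ + 8⁴ + 2⁴ = 4128
4128 = (1,0,2,0)_16 → 1⁴ + 0⁴ + 2⁴ + 0⁴ = 17
17 = (1,1)_16 → 1⁴ + 1⁴ = 2
2 = (2)_16 → 2⁴ = 16
16 = (1,0)_16 → 1⁴ + 0⁴ = 1  — reached 1.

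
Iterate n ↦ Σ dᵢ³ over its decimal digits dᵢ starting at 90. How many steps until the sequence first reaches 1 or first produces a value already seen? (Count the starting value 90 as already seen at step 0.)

90 → 729
729 → 1080
1080 → 513
513 → 153
153 → 153  — 153 repeats.
That took 5 steps.

5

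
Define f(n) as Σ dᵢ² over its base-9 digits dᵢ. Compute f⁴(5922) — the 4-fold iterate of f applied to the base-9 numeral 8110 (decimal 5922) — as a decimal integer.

5922 = (8,1,1,0)_9 → 8² + 1² + 1² + 0² = 66
66 = (7,3)_9 → 7² + 3² = 58
58 = (6,4)_9 → 6² + 4² = 52
52 = (5,7)_9 → 5² + 7² = 74

74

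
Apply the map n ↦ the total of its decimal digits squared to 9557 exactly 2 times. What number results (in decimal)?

65

9557 → 9² + 5² + 5² + 7² = 180
180 → 1² + 8² + 0² = 65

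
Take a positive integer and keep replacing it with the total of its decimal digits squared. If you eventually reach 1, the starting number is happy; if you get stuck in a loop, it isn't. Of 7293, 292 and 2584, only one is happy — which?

7293: 7293 → 143 → 26 → 40 → 16 → 37 → 58 → 89 → 145 → 42 → 20 → 4 → 16  — repeats 16 (not happy)
292: 292 → 89 → 145 → 42 → 20 → 4 → 16 → 37 → 58 → 89  — repeats 89 (not happy)
2584: 2584 → 109 → 82 → 68 → 100 → 1  — reaches 1 (happy)

2584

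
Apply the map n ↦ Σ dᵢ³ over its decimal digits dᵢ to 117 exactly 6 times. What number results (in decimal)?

117 → 1³ + 1³ + 7³ = 345
345 → 3³ + 4³ + 5³ = 216
216 → 2³ + 1³ + 6³ = 225
225 → 2³ + 2³ + 5³ = 141
141 → 1³ + 4³ + 1³ = 66
66 → 6³ + 6³ = 432

432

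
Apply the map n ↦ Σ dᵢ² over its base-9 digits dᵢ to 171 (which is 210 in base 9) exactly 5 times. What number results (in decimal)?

171 = (2,1,0)_9 → 5
5 = (5)_9 → 25
25 = (2,7)_9 → 53
53 = (5,8)_9 → 89
89 = (1,0,8)_9 → 65

65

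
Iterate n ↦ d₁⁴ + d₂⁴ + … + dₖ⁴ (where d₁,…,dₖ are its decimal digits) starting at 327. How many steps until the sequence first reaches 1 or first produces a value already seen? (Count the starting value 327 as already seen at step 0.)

10

327 → 3⁴ + 2⁴ + 7⁴ = 2498
2498 → 2⁴ + 4⁴ + 9⁴ + 8⁴ = 10929
10929 → 1⁴ + 0⁴ + 9⁴ + 2⁴ + 9⁴ = 13139
13139 → 1⁴ + 3⁴ + 1⁴ + 3⁴ + 9⁴ = 6725
6725 → 6⁴ + 7⁴ + 2⁴ + 5⁴ = 4338
4338 → 4⁴ + 3⁴ + 3⁴ + 8⁴ = 4514
4514 → 4⁴ + 5⁴ + 1⁴ + 4⁴ = 1138
1138 → 1⁴ + 1⁴ + 3⁴ + 8⁴ = 4179
4179 → 4⁴ + 1⁴ + 7⁴ + 9⁴ = 9219
9219 → 9⁴ + 2⁴ + 1⁴ + 9⁴ = 13139  — 13139 repeats.
That took 10 steps.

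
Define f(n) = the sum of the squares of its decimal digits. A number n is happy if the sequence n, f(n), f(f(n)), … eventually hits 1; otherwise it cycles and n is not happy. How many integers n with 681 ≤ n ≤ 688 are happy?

681: 681 → 101 → 2 → 4 → 16 → 37 → 58 → 89 → 145 → 42 → 20 → 4  (repeats 4)
682: 682 → 104 → 17 → 50 → 25 → 29 → 85 → 89 → 145 → 42 → 20 → 4 → 16 → 37 → 58 → 89  (repeats 89)
683: 683 → 109 → 82 → 68 → 100 → 1  (reaches 1)
684: 684 → 116 → 38 → 73 → 58 → 89 → 145 → 42 → 20 → 4 → 16 → 37 → 58  (repeats 58)
685: 685 → 125 → 30 → 9 → 81 → 65 → 61 → 37 → 58 → 89 → 145 → 42 → 20 → 4 → 16 → 37  (repeats 37)
686: 686 → 136 → 46 → 52 → 29 → 85 → 89 → 145 → 42 → 20 → 4 → 16 → 37 → 58 → 89  (repeats 89)
687: 687 → 149 → 98 → 145 → 42 → 20 → 4 → 16 → 37 → 58 → 89 → 145  (repeats 145)
688: 688 → 164 → 53 → 34 → 25 → 29 → 85 → 89 → 145 → 42 → 20 → 4 → 16 → 37 → 58 → 89  (repeats 89)
happy: 683

1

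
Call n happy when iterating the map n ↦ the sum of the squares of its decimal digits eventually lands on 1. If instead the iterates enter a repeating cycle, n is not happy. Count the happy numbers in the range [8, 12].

8: 8 → 64 → 52 → 29 → 85 → 89 → 145 → 42 → 20 → 4 → 16 → 37 → 58 → 89  (repeats 89)
9: 9 → 81 → 65 → 61 → 37 → 58 → 89 → 145 → 42 → 20 → 4 → 16 → 37  (repeats 37)
10: 10 → 1  (reaches 1)
11: 11 → 2 → 4 → 16 → 37 → 58 → 89 → 145 → 42 → 20 → 4  (repeats 4)
12: 12 → 5 → 25 → 29 → 85 → 89 → 145 → 42 → 20 → 4 → 16 → 37 → 58 → 89  (repeats 89)
happy: 10

1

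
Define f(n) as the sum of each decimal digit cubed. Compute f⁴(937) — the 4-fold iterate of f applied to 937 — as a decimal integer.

1459

937 → 1099
1099 → 1459
1459 → 919
919 → 1459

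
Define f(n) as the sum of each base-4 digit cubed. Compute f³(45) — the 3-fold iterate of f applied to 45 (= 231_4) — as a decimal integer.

9

45 = (2,3,1)_4 → 36
36 = (2,1,0)_4 → 9
9 = (2,1)_4 → 9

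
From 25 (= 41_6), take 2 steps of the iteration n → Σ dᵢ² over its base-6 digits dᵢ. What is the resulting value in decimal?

29

25 = (4,1)_6 → 4² + 1² = 17
17 = (2,5)_6 → 2² + 5² = 29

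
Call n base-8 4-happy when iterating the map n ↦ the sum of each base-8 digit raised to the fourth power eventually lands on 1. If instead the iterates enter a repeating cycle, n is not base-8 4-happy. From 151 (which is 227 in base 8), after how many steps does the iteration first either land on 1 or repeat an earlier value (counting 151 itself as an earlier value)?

5

151 = (2,2,7)_8 → 2⁴ + 2⁴ + 7⁴ = 16 + 16 + 2401 = 2433
2433 = (4,6,0,1)_8 → 4⁴ + 6⁴ + 0⁴ + 1⁴ = 256 + 1296 + 0 + 1 = 1553
1553 = (3,0,2,1)_8 → 3⁴ + 0⁴ + 2⁴ + 1⁴ = 81 + 0 + 16 + 1 = 98
98 = (1,4,2)_8 → 1⁴ + 4⁴ + 2⁴ = 1 + 256 + 16 = 273
273 = (4,2,1)_8 → 4⁴ + 2⁴ + 1⁴ = 256 + 16 + 1 = 273  — 273 repeats.
That took 5 steps.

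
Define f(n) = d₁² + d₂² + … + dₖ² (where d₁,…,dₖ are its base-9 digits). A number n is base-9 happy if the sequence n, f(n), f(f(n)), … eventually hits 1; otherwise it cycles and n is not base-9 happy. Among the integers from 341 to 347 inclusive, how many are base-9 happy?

341: 341 → 81 → 1  (reaches 1)
342: 342 → 20 → 8 → 64 → 50 → 50  (repeats 50)
343: 343 → 21 → 13 → 17 → 65 → 53 → 89 → 65  (repeats 65)
344: 344 → 24 → 40 → 32 → 34 → 58 → 52 → 74 → 68 → 74  (repeats 74)
345: 345 → 29 → 13 → 17 → 65 → 53 → 89 → 65  (repeats 65)
346: 346 → 36 → 16 → 50 → 50  (repeats 50)
347: 347 → 45 → 25 → 53 → 89 → 65 → 53  (repeats 53)
base-9 happy: 341

1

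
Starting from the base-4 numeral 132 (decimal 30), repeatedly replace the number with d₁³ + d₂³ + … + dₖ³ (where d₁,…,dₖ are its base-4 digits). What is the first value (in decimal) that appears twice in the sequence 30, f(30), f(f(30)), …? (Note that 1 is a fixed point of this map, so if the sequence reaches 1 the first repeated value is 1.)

9

30 = (1,3,2)_4 → 1³ + 3³ + 2³ = 1 + 27 + 8 = 36
36 = (2,1,0)_4 → 2³ + 1³ + 0³ = 8 + 1 + 0 = 9
9 = (2,1)_4 → 2³ + 1³ = 8 + 1 = 9  — 9 already appeared earlier.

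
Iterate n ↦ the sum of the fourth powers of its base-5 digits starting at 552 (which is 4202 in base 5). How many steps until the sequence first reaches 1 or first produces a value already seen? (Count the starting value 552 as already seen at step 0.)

7

552 = (4,2,0,2)_5 → 288
288 = (2,1,2,3)_5 → 114
114 = (4,2,4)_5 → 528
528 = (4,1,0,3)_5 → 338
338 = (2,3,2,3)_5 → 194
194 = (1,2,3,4)_5 → 354
354 = (2,4,0,4)_5 → 528  — 528 repeats.
That took 7 steps.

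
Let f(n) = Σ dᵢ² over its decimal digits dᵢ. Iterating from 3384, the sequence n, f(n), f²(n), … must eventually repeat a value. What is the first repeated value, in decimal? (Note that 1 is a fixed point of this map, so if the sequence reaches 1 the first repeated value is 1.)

145

3384 → 98
98 → 145
145 → 42
42 → 20
20 → 4
4 → 16
16 → 37
37 → 58
58 → 89
89 → 145  — 145 already appeared earlier.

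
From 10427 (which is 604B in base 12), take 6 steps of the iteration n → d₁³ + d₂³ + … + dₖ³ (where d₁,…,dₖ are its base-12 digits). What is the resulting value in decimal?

368

10427 = (6,0,4,11)_12 → 6³ + 0³ + 4³ + 11³ = 216 + 0 + 64 + 1331 = 1611
1611 = (11,2,3)_12 → 11³ + 2³ + 3³ = 1331 + 8 + 27 = 1366
1366 = (9,5,10)_12 → 9³ + 5³ + 10³ = 729 + 125 + 1000 = 1854
1854 = (1,0,10,6)_12 → 1³ + 0³ + 10³ + 6³ = 1 + 0 + 1000 + 216 = 1217
1217 = (8,5,5)_12 → 8³ + 5³ + 5³ = 512 + 125 + 125 = 762
762 = (5,3,6)_12 → 5³ + 3³ + 6³ = 125 + 27 + 216 = 368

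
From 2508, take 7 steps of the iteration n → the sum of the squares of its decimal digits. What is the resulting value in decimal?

58

2508 → 2² + 5² + 0² + 8² = 93
93 → 9² + 3² = 90
90 → 9² + 0² = 81
81 → 8² + 1² = 65
65 → 6² + 5² = 61
61 → 6² + 1² = 37
37 → 3² + 7² = 58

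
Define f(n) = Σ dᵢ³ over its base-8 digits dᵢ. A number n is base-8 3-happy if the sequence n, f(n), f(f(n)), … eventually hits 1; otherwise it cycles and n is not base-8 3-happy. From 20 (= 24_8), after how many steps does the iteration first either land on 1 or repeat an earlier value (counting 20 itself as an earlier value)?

4

20 = (2,4)_8 → 72
72 = (1,1,0)_8 → 2
2 = (2)_8 → 8
8 = (1,0)_8 → 1  — reached 1.
That took 4 steps.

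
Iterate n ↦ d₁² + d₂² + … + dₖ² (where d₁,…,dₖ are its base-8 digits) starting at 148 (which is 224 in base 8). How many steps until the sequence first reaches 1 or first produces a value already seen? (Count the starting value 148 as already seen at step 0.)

6

148 = (2,2,4)_8 → 2² + 2² + 4² = 4 + 4 + 16 = 24
24 = (3,0)_8 → 3² + 0² = 9 + 0 = 9
9 = (1,1)_8 → 1² + 1² = 1 + 1 = 2
2 = (2)_8 → 2² = 4
4 = (4)_8 → 4² = 16
16 = (2,0)_8 → 2² + 0² = 4 + 0 = 4  — 4 repeats.
That took 6 steps.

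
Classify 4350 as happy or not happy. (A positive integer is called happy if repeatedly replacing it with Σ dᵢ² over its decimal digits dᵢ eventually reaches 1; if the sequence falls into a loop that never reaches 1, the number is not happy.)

not happy

4350 → 4² + 3² + 5² + 0² = 16 + 9 + 25 + 0 = 50
50 → 5² + 0² = 25 + 0 = 25
25 → 2² + 5² = 4 + 25 = 29
29 → 2² + 9² = 4 + 81 = 85
85 → 8² + 5² = 64 + 25 = 89
89 → 8² + 9² = 64 + 81 = 145
145 → 1² + 4² + 5² = 1 + 16 + 25 = 42
42 → 4² + 2² = 16 + 4 = 20
20 → 2² + 0² = 4 + 0 = 4
4 → 4² = 16
16 → 1² + 6² = 1 + 36 = 37
37 → 3² + 7² = 9 + 49 = 58
58 → 5² + 8² = 25 + 64 = 89  — 89 already seen; the sequence cycles without reaching 1.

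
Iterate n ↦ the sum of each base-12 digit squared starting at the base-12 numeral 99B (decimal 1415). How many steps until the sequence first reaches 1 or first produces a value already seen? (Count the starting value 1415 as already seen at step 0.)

1415 = (9,9,11)_12 → 9² + 9² + 11² = 81 + 81 + 121 = 283
283 = (1,11,7)_12 → 1² + 11² + 7² = 1 + 121 + 49 = 171
171 = (1,2,3)_12 → 1² + 2² + 3² = 1 + 4 + 9 = 14
14 = (1,2)_12 → 1² + 2² = 1 + 4 = 5
5 = (5)_12 → 5² = 25
25 = (2,1)_12 → 2² + 1² = 4 + 1 = 5  — 5 repeats.
That took 6 steps.

6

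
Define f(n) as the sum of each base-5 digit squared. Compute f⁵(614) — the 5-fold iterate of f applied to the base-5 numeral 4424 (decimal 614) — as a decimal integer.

16

614 = (4,4,2,4)_5 → 4² + 4² + 2² + 4² = 16 + 16 + 4 + 16 = 52
52 = (2,0,2)_5 → 2² + 0² + 2² = 4 + 0 + 4 = 8
8 = (1,3)_5 → 1² + 3² = 1 + 9 = 10
10 = (2,0)_5 → 2² + 0² = 4 + 0 = 4
4 = (4)_5 → 4² = 16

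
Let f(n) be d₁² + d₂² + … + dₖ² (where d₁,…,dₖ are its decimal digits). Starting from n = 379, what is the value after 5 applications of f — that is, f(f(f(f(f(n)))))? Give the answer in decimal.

379 → 3² + 7² + 9² = 9 + 49 + 81 = 139
139 → 1² + 3² + 9² = 1 + 9 + 81 = 91
91 → 9² + 1² = 81 + 1 = 82
82 → 8² + 2² = 64 + 4 = 68
68 → 6² + 8² = 36 + 64 = 100

100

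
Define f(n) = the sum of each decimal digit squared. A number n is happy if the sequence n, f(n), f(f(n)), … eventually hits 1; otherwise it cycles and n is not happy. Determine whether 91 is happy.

91 → 82
82 → 68
68 → 100
100 → 1  — reached 1.

happy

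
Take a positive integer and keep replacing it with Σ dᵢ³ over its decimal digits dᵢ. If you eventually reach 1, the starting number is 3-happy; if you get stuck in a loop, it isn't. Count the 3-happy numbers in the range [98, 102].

98: 98 → 1241 → 74 → 407 → 407  (repeats 407)
99: 99 → 1458 → 702 → 351 → 153 → 153  (repeats 153)
100: 100 → 1  (reaches 1)
101: 101 → 2 → 8 → 512 → 134 → 92 → 737 → 713 → 371 → 371  (repeats 371)
102: 102 → 9 → 729 → 1080 → 513 → 153 → 153  (repeats 153)
3-happy: 100

1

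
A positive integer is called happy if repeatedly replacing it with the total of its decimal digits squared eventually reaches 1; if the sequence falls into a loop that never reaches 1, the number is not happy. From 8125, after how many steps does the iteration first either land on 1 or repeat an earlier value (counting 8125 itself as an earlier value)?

8125 → 8² + 1² + 2² + 5² = 94
94 → 9² + 4² = 97
97 → 9² + 7² = 130
130 → 1² + 3² + 0² = 10
10 → 1² + 0² = 1  — reached 1.
That took 5 steps.

5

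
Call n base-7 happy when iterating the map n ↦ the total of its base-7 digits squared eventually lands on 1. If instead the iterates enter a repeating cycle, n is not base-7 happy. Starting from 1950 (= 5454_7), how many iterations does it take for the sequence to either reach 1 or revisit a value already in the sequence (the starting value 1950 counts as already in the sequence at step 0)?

8

1950 = (5,4,5,4)_7 → 5² + 4² + 5² + 4² = 82
82 = (1,4,5)_7 → 1² + 4² + 5² = 42
42 = (6,0)_7 → 6² + 0² = 36
36 = (5,1)_7 → 5² + 1² = 26
26 = (3,5)_7 → 3² + 5² = 34
34 = (4,6)_7 → 4² + 6² = 52
52 = (1,0,3)_7 → 1² + 0² + 3² = 10
10 = (1,3)_7 → 1² + 3² = 10  — 10 repeats.
That took 8 steps.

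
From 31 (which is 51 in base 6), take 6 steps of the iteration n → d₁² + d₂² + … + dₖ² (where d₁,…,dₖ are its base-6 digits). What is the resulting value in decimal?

17

31 = (5,1)_6 → 26
26 = (4,2)_6 → 20
20 = (3,2)_6 → 13
13 = (2,1)_6 → 5
5 = (5)_6 → 25
25 = (4,1)_6 → 17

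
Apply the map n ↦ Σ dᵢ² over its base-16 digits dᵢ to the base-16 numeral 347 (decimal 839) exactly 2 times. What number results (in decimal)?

116

839 = (3,4,7)_16 → 74
74 = (4,10)_16 → 116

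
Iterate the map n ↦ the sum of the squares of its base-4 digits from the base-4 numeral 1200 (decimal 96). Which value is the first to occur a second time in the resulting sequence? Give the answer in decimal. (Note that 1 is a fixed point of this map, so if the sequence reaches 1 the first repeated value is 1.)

96 = (1,2,0,0)_4 → 5
5 = (1,1)_4 → 2
2 = (2)_4 → 4
4 = (1,0)_4 → 1  — reached the fixed point 1.
1 → 1, so 1 is the first repeated value.

1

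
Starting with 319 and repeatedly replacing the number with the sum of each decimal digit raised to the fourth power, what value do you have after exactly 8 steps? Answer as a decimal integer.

319 → 3⁴ + 1⁴ + 9⁴ = 6643
6643 → 6⁴ + 6⁴ + 4⁴ + 3⁴ = 2929
2929 → 2⁴ + 9⁴ + 2⁴ + 9⁴ = 13154
13154 → 1⁴ + 3⁴ + 1⁴ + 5⁴ + 4⁴ = 964
964 → 9⁴ + 6⁴ + 4⁴ = 8113
8113 → 8⁴ + 1⁴ + 1⁴ + 3⁴ = 4179
4179 → 4⁴ + 1⁴ + 7⁴ + 9⁴ = 9219
9219 → 9⁴ + 2⁴ + 1⁴ + 9⁴ = 13139

13139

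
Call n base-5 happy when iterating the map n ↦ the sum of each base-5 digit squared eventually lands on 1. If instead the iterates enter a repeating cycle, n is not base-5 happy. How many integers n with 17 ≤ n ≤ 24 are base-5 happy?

17: 17 → 13 → 13  — not base-5 happy
18: 18 → 18  — not base-5 happy
19: 19 → 25 → 1  — base-5 happy
20: 20 → 16 → 10 → 4 → 16  — not base-5 happy
21: 21 → 17 → 13 → 13  — not base-5 happy
22: 22 → 20 → 16 → 10 → 4 → 16  — not base-5 happy
23: 23 → 25 → 1  — base-5 happy
24: 24 → 32 → 6 → 2 → 4 → 16 → 10 → 4  — not base-5 happy
base-5 happy: 19, 23

2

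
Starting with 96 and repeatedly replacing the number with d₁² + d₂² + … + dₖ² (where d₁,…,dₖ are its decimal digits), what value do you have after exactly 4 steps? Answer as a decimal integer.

96 → 117
117 → 51
51 → 26
26 → 40

40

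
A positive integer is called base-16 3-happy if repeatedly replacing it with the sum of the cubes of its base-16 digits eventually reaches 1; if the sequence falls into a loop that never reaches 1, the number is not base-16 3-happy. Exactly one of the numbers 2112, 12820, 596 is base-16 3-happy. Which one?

12820

2112: 2112 → 576 → 72 → 576  — repeats 576 (not base-16 3-happy)
12820: 12820 → 100 → 280 → 514 → 16 → 1  — reaches 1 (base-16 3-happy)
596: 596 → 197 → 1853 → 2567 → 1343 → 3527 → 4268 → 2729 → 2729  — repeats 2729 (not base-16 3-happy)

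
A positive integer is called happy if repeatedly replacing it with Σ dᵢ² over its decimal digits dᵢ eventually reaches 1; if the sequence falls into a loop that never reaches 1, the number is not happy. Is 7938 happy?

7938 → 7² + 9² + 3² + 8² = 203
203 → 2² + 0² + 3² = 13
13 → 1² + 3² = 10
10 → 1² + 0² = 1  — reached 1.

happy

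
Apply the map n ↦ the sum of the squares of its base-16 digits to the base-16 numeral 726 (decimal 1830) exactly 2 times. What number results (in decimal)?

106

1830 = (7,2,6)_16 → 7² + 2² + 6² = 49 + 4 + 36 = 89
89 = (5,9)_16 → 5² + 9² = 25 + 81 = 106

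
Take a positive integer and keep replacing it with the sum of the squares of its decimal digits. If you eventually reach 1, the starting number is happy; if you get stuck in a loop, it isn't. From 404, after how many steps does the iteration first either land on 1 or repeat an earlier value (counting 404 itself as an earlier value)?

4

404 → 4² + 0² + 4² = 16 + 0 + 16 = 32
32 → 3² + 2² = 9 + 4 = 13
13 → 1² + 3² = 1 + 9 = 10
10 → 1² + 0² = 1 + 0 = 1  — reached 1.
That took 4 steps.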